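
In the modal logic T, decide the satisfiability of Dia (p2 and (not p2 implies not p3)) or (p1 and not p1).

1. Dia (p2 and (not p2 implies not p3)) or (p1 and not p1), 0
2. Dia (p2 and (not p2 implies not p3)), 0
3. p2 and (not p2 implies not p3), 1
4. p2, 1
5. not p2 implies not p3, 1
6. not p3, 1
Accessibility: 0R0, 0R1, 1R1

Satisfiable (open branch found)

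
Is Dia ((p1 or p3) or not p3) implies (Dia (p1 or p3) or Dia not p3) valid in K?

Tableau for the negation not (Dia ((p1 or p3) or not p3) implies (Dia (p1 or p3) or Dia not p3)):
1. not (Dia ((p1 or p3) or not p3) implies (Dia (p1 or p3) or Dia not p3)), 0
2. Dia ((p1 or p3) or not p3), 0   [neg-implies-rule on 1]
3. not (Dia (p1 or p3) or Dia not p3), 0   [neg-implies-rule on 1]
4. not Dia (p1 or p3), 0   [neg-or-rule on 3]
5. not Dia not p3, 0   [neg-or-rule on 3]
6. (p1 or p3) or not p3, 1   [Dia-rule on 2: fresh world 1, 0R1]
7. not (p1 or p3), 1   [neg-Dia-rule on 4 via 0R1]
8. not p1, 1   [neg-or-rule on 7]
9. not p3, 1   [neg-or-rule on 7]
10. p3, 1   [neg-Dia-rule on 5 via 0R1]
Accessibility: 0R1
Branch closes: p3 and not p3 both at 1.
All branches of the negation close; one closing branch shown above.

Valid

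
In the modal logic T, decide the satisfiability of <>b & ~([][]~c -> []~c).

Unsatisfiable (every branch closes)

1. <>b & ~([][]~c -> []~c), u
2. <>b, u
3. ~([][]~c -> []~c), u
4. [][]~c, u
5. ~[]~c, u
6. []~c, u
7. ~c, u
8. b, v
9. []~c, v
10. ~c, v
11. c, w
12. []~c, w
13. ~c, w
Accessibility: uRu, uRv, uRw, vRv, wRw
Branch closes: c and ~c both at w.
Every branch closes; the branch above is one of them.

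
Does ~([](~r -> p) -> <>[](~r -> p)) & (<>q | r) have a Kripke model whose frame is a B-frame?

1. ~([](~r -> p) -> <>[](~r -> p)) & (<>q | r), w0
2. ~([](~r -> p) -> <>[](~r -> p)), w0
3. <>q | r, w0
4. [](~r -> p), w0
5. ~<>[](~r -> p), w0
6. ~r -> p, w0
7. ~[](~r -> p), w0
8. r, w0
9. p, w0
10. ~(~r -> p), w1
11. ~r, w1
12. ~p, w1
13. ~r -> p, w1
14. ~[](~r -> p), w1
15. p, w1
Accessibility: w0Rw0, w0Rw1, w1Rw0, w1Rw1
Branch closes: p and ~p both at w1.
(One branch shown.) All branches close.

Unsatisfiable (every branch closes)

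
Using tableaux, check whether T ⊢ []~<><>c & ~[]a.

Not valid

Tableau for the negation ~([]~<><>c & ~[]a):
1. ~([]~<><>c & ~[]a), u
2. []a, u   [~&-rule on 1 (branches; this branch)]
3. a, u   [[]-rule on 2 via uRu]
Accessibility: uRu
The negation has an open branch (countermodel exists).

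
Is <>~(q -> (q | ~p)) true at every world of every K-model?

Tableau for the negation ~<>~(q -> (q | ~p)):
1. ~<>~(q -> (q | ~p)), 0
The negation has an open branch (countermodel exists).

Not valid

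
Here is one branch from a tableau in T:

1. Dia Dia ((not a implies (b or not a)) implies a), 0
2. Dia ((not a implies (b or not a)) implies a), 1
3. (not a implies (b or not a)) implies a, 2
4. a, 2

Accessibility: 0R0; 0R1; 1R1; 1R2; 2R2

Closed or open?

There is no literal clash: for every atom and world, at most one sign appears.

Not closed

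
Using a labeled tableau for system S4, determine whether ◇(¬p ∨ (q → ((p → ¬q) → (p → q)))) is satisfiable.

1. ◇(¬p ∨ (q → ((p → ¬q) → (p → q)))), 0
2. ¬p ∨ (q → ((p → ¬q) → (p → q))), 1
3. q → ((p → ¬q) → (p → q)), 1
4. (p → ¬q) → (p → q), 1
5. p → q, 1
6. q, 1
Accessibility: 0R0, 0R1, 1R1

Satisfiable (open branch found)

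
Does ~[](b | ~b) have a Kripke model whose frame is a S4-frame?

1. ~[](b | ~b), 0
2. ~(b | ~b), 1
3. ~b, 1
4. b, 1
Accessibility: 0R0, 0R1, 1R1
Branch closes: b and ~b both at 1.
(One branch shown.) All branches close.

Unsatisfiable (every branch closes)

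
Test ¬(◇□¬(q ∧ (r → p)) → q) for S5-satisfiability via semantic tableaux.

Satisfiable (open branch found)

1. ¬(◇□¬(q ∧ (r → p)) → q), 0
2. ◇□¬(q ∧ (r → p)), 0
3. ¬q, 0
4. □¬(q ∧ (r → p)), 1
5. ¬(q ∧ (r → p)), 0
6. ¬(q ∧ (r → p)), 1
7. ¬(r → p), 0
8. r, 0
9. ¬p, 0
10. ¬(r → p), 1
11. r, 1
12. ¬p, 1
Accessibility: 0R0, 0R1, 1R0, 1R1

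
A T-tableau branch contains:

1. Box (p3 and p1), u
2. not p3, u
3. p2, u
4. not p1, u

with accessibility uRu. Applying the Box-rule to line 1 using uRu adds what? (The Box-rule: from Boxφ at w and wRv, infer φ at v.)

p3 and p1, u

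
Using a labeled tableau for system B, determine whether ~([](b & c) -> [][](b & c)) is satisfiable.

Satisfiable (open branch found)

1. ~([](b & c) -> [][](b & c)), 0
2. [](b & c), 0
3. ~[][](b & c), 0
4. b & c, 0
5. b, 0
6. c, 0
7. ~[](b & c), 1
8. b & c, 1
9. b, 1
10. c, 1
11. ~(b & c), 2
12. ~c, 2
Accessibility: 0R0, 0R1, 1R0, 1R1, 1R2, 2R1, 2R2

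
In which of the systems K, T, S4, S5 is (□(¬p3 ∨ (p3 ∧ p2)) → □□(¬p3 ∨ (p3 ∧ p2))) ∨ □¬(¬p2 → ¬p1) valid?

S4, S5

T-tableau for the negation ¬((□(¬p3 ∨ (p3 ∧ p2)) → □□(¬p3 ∨ (p3 ∧ p2))) ∨ □¬(¬p2 → ¬p1)):
1. ¬((□(¬p3 ∨ (p3 ∧ p2)) → □□(¬p3 ∨ (p3 ∧ p2))) ∨ □¬(¬p2 → ¬p1)), w0
2. ¬(□(¬p3 ∨ (p3 ∧ p2)) → □□(¬p3 ∨ (p3 ∧ p2))), w0
3. ¬□¬(¬p2 → ¬p1), w0
4. □(¬p3 ∨ (p3 ∧ p2)), w0
5. ¬□□(¬p3 ∨ (p3 ∧ p2)), w0
6. ¬p3 ∨ (p3 ∧ p2), w0
7. p3 ∧ p2, w0
8. p3, w0
9. p2, w0
10. ¬p2 → ¬p1, w1
11. ¬p3 ∨ (p3 ∧ p2), w1
12. ¬p1, w1
13. p3 ∧ p2, w1
14. p3, w1
15. p2, w1
16. ¬□(¬p3 ∨ (p3 ∧ p2)), w2
17. ¬p3 ∨ (p3 ∧ p2), w2
18. p3 ∧ p2, w2
19. p3, w2
20. p2, w2
21. ¬(¬p3 ∨ (p3 ∧ p2)), w3
22. p3, w3
23. ¬(p3 ∧ p2), w3
24. ¬p2, w3
Accessibility: w0Rw0, w0Rw1, w0Rw2, w1Rw1, w2Rw2, w2Rw3, w3Rw3
Complete open branch: countermodel on a T-frame, so not valid in T, nor in K (the same frame is also a K-frame).
S4-tableau for the negation ¬((□(¬p3 ∨ (p3 ∧ p2)) → □□(¬p3 ∨ (p3 ∧ p2))) ∨ □¬(¬p2 → ¬p1)):
1. ¬((□(¬p3 ∨ (p3 ∧ p2)) → □□(¬p3 ∨ (p3 ∧ p2))) ∨ □¬(¬p2 → ¬p1)), w0
2. ¬(□(¬p3 ∨ (p3 ∧ p2)) → □□(¬p3 ∨ (p3 ∧ p2))), w0
3. ¬□¬(¬p2 → ¬p1), w0
4. □(¬p3 ∨ (p3 ∧ p2)), w0
5. ¬□□(¬p3 ∨ (p3 ∧ p2)), w0
6. ¬p3 ∨ (p3 ∧ p2), w0
7. p3 ∧ p2, w0
8. p3, w0
9. p2, w0
10. ¬p2 → ¬p1, w1
11. ¬p3 ∨ (p3 ∧ p2), w1
12. ¬p1, w1
13. p3 ∧ p2, w1
14. p3, w1
15. p2, w1
16. ¬□(¬p3 ∨ (p3 ∧ p2)), w2
17. ¬p3 ∨ (p3 ∧ p2), w2
18. p3 ∧ p2, w2
19. p3, w2
20. p2, w2
21. ¬(¬p3 ∨ (p3 ∧ p2)), w3
22. p3, w3
23. ¬(p3 ∧ p2), w3
24. ¬p3 ∨ (p3 ∧ p2), w3
25. ¬p2, w3
26. p3 ∧ p2, w3
27. p2, w3
Accessibility: w0Rw0, w0Rw1, w0Rw2, w0Rw3, w1Rw1, w2Rw2, w2Rw3, w3Rw3
Branch closes: p2 and ¬p2 both at w3.
Every branch closes (one shown): valid in S4, hence also in S5 (every theorem of S4 is a theorem of S5).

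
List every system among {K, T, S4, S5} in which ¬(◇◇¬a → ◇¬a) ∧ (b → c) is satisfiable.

K, T

T-tableau for the formula:
1. ¬(◇◇¬a → ◇¬a) ∧ (b → c), w0
2. ¬(◇◇¬a → ◇¬a), w0
3. b → c, w0
4. ◇◇¬a, w0
5. ¬◇¬a, w0
6. a, w0
7. c, w0
8. ◇¬a, w1
9. a, w1
10. ¬a, w2
Accessibility: w0Rw0, w0Rw1, w1Rw1, w1Rw2, w2Rw2
Complete open branch: satisfiable in T, hence also in K (this T-model is also a K-model).
S4-tableau for the formula:
1. ¬(◇◇¬a → ◇¬a) ∧ (b → c), w0
2. ¬(◇◇¬a → ◇¬a), w0
3. b → c, w0
4. ◇◇¬a, w0
5. ¬◇¬a, w0
6. a, w0
7. c, w0
8. ◇¬a, w1
9. a, w1
10. ¬a, w2
11. a, w2
Accessibility: w0Rw0, w0Rw1, w0Rw2, w1Rw1, w1Rw2, w2Rw2
Branch closes: a and ¬a both at w2.
Every branch closes (one shown): unsatisfiable in S4, hence also in S5 (every S5-frame is an S4-frame).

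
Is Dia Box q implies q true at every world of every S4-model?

No, not valid

Tableau for the negation not (Dia Box q implies q):
1. not (Dia Box q implies q), w0
2. Dia Box q, w0
3. not q, w0
4. Box q, w1
5. q, w1
Accessibility: w0Rw0, w0Rw1, w1Rw1
The negation has an open branch (countermodel exists).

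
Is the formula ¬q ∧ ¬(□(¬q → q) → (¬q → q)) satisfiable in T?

Unsatisfiable

1. ¬q ∧ ¬(□(¬q → q) → (¬q → q)), w0
2. ¬q, w0
3. ¬(□(¬q → q) → (¬q → q)), w0
4. □(¬q → q), w0
5. ¬(¬q → q), w0
6. ¬q → q, w0
7. q, w0
Accessibility: w0Rw0
Branch closes: q and ¬q both at w0.
All branches of the tableau close; one closing branch shown above.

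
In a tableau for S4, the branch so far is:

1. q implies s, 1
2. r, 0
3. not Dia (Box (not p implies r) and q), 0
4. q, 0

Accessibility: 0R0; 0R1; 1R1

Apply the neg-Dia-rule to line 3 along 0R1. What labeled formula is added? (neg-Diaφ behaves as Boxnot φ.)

neg-Diaφ behaves as Boxnot φ: propagate the negated body to each accessible world.

not (Box (not p implies r) and q), 1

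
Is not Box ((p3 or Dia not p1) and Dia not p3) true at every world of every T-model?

Invalid (countermodel exists)

Tableau for the negation Box ((p3 or Dia not p1) and Dia not p3):
1. Box ((p3 or Dia not p1) and Dia not p3), 0
2. (p3 or Dia not p1) and Dia not p3, 0   [Box-rule on 1 via 0R0]
3. p3 or Dia not p1, 0   [and-rule on 2]
4. Dia not p3, 0   [and-rule on 2]
5. Dia not p1, 0   [or-rule on 3 (branches; this branch)]
6. not p3, 1   [Dia-rule on 4: fresh world 1, 0R1]
7. (p3 or Dia not p1) and Dia not p3, 1   [Box-rule on 1 via 0R1]
8. p3 or Dia not p1, 1   [and-rule on 7]
9. Dia not p3, 1   [and-rule on 7]
10. Dia not p1, 1   [or-rule on 8 (branches; this branch)]
11. not p1, 2   [Dia-rule on 5: fresh world 2, 0R2]
12. (p3 or Dia not p1) and Dia not p3, 2   [Box-rule on 1 via 0R2]
13. p3 or Dia not p1, 2   [and-rule on 12]
14. Dia not p3, 2   [and-rule on 12]
15. Dia not p1, 2   [or-rule on 13 (branches; this branch)]
16. not p3, 3   [Dia-rule on 9: fresh world 3, 1R3]
17. not p1, 4   [Dia-rule on 10: fresh world 4, 1R4]
18. not p3, 5   [Dia-rule on 14: fresh world 5, 2R5]
19. not p1, 6   [Dia-rule on 15: fresh world 6, 2R6]
Accessibility: 0R0, 0R1, 0R2, 1R1, 1R3, 1R4, 2R2, 2R5, 2R6, 3R3, 4R4, 5R5, 6R6
The negation has an open branch (countermodel exists).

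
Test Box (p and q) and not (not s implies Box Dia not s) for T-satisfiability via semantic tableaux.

Yes, satisfiable

1. Box (p and q) and not (not s implies Box Dia not s), 0
2. Box (p and q), 0   [and-rule on 1]
3. not (not s implies Box Dia not s), 0   [and-rule on 1]
4. not s, 0   [neg-implies-rule on 3]
5. not Box Dia not s, 0   [neg-implies-rule on 3]
6. p and q, 0   [Box-rule on 2 via 0R0]
7. p, 0   [and-rule on 6]
8. q, 0   [and-rule on 6]
9. not Dia not s, 1   [neg-Box-rule on 5: fresh world 1, 0R1]
10. p and q, 1   [Box-rule on 2 via 0R1]
11. p, 1   [and-rule on 10]
12. q, 1   [and-rule on 10]
13. s, 1   [neg-Dia-rule on 9 via 1R1]
Accessibility: 0R0, 0R1, 1R1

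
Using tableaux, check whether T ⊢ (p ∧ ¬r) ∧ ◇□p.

Not valid

Tableau for the negation ¬((p ∧ ¬r) ∧ ◇□p):
1. ¬((p ∧ ¬r) ∧ ◇□p), u
2. ¬◇□p, u
3. ¬□p, u
4. ¬p, v
5. ¬□p, v
6. ¬p, w
Accessibility: uRu, uRv, vRv, vRw, wRw
The negation has an open branch (countermodel exists).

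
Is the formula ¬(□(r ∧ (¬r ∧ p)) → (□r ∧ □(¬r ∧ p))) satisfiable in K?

1. ¬(□(r ∧ (¬r ∧ p)) → (□r ∧ □(¬r ∧ p))), u
2. □(r ∧ (¬r ∧ p)), u
3. ¬(□r ∧ □(¬r ∧ p)), u
4. ¬□(¬r ∧ p), u
5. ¬(¬r ∧ p), v
6. r ∧ (¬r ∧ p), v
7. r, v
8. ¬r ∧ p, v
9. ¬r, v
10. p, v
Accessibility: uRv
Branch closes: r and ¬r both at v.
Every branch closes; the branch above is one of them.

Unsatisfiable (every branch closes)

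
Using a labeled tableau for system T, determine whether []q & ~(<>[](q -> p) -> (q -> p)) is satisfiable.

1. []q & ~(<>[](q -> p) -> (q -> p)), 0
2. []q, 0
3. ~(<>[](q -> p) -> (q -> p)), 0
4. <>[](q -> p), 0
5. ~(q -> p), 0
6. q, 0
7. ~p, 0
8. [](q -> p), 1
9. q, 1
10. q -> p, 1
11. p, 1
Accessibility: 0R0, 0R1, 1R1

Satisfiable (open branch found)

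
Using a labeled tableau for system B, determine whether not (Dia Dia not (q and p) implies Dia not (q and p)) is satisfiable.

Satisfiable

1. not (Dia Dia not (q and p) implies Dia not (q and p)), 0
2. Dia Dia not (q and p), 0
3. not Dia not (q and p), 0
4. q and p, 0
5. q, 0
6. p, 0
7. Dia not (q and p), 1
8. q and p, 1
9. q, 1
10. p, 1
11. not (q and p), 2
12. not p, 2
Accessibility: 0R0, 0R1, 1R0, 1R1, 1R2, 2R1, 2R2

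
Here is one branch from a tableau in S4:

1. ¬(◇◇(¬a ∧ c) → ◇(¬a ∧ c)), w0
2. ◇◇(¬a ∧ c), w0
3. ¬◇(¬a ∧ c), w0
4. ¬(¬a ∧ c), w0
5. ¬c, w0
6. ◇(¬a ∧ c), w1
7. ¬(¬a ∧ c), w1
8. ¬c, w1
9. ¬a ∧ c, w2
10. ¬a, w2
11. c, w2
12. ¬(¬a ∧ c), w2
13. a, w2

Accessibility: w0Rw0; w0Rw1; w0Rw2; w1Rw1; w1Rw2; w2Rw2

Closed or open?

Closed

Both a and ¬a appear at w2.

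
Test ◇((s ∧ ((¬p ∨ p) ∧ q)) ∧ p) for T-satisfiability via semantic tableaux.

1. ◇((s ∧ ((¬p ∨ p) ∧ q)) ∧ p), u
2. (s ∧ ((¬p ∨ p) ∧ q)) ∧ p, v   [◇-rule on 1: fresh world v, uRv]
3. s ∧ ((¬p ∨ p) ∧ q), v   [∧-rule on 2]
4. p, v   [∧-rule on 2]
5. s, v   [∧-rule on 3]
6. (¬p ∨ p) ∧ q, v   [∧-rule on 3]
7. ¬p ∨ p, v   [∧-rule on 6]
8. q, v   [∧-rule on 6]
Accessibility: uRu, uRv, vRv

Yes, satisfiable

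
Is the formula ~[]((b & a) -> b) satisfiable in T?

Unsatisfiable (every branch closes)

1. ~[]((b & a) -> b), u
2. ~((b & a) -> b), v
3. b & a, v
4. ~b, v
5. b, v
6. a, v
Accessibility: uRu, uRv, vRv
Branch closes: b and ~b both at v.
(One branch shown.) All branches close.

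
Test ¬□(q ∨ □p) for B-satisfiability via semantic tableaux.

Satisfiable

1. ¬□(q ∨ □p), 0
2. ¬(q ∨ □p), 1
3. ¬q, 1
4. ¬□p, 1
5. ¬p, 2
Accessibility: 0R0, 0R1, 1R0, 1R1, 1R2, 2R1, 2R2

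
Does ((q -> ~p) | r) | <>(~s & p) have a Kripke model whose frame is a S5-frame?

Satisfiable

1. ((q -> ~p) | r) | <>(~s & p), u
2. <>(~s & p), u   [|-rule on 1 (branches; this branch)]
3. ~s & p, v   [<>-rule on 2: fresh world v, uRv]
4. ~s, v   [&-rule on 3]
5. p, v   [&-rule on 3]
Accessibility: uRu, uRv, vRu, vRv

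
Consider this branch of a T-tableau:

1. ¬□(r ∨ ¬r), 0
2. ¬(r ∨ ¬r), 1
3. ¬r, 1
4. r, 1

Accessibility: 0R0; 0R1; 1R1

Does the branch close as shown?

Both r and ¬r appear at 1.

Yes, closed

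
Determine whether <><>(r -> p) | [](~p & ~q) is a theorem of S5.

Not valid

Tableau for the negation ~(<><>(r -> p) | [](~p & ~q)):
1. ~(<><>(r -> p) | [](~p & ~q)), u
2. ~<><>(r -> p), u
3. ~[](~p & ~q), u
4. ~<>(r -> p), u
5. ~(r -> p), u
6. r, u
7. ~p, u
8. ~(~p & ~q), v
9. ~<>(r -> p), v
10. ~(r -> p), v
11. r, v
12. ~p, v
13. q, v
Accessibility: uRu, uRv, vRu, vRv
The negation has an open branch (countermodel exists).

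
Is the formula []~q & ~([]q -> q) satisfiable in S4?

1. []~q & ~([]q -> q), 0
2. []~q, 0
3. ~([]q -> q), 0
4. []q, 0
5. ~q, 0
6. q, 0
Accessibility: 0R0
Branch closes: q and ~q both at 0.
All branches of the tableau close; one closing branch shown above.

Unsatisfiable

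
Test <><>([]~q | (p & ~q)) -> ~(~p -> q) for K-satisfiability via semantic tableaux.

Satisfiable

1. <><>([]~q | (p & ~q)) -> ~(~p -> q), w0
2. ~(~p -> q), w0
3. ~p, w0
4. ~q, w0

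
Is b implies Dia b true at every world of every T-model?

Tableau for the negation not (b implies Dia b):
1. not (b implies Dia b), w0
2. b, w0
3. not Dia b, w0
4. not b, w0
Accessibility: w0Rw0
Branch closes: b and not b both at w0.
Every branch of the negation's tableau closes; the branch above is one of them.

Yes, valid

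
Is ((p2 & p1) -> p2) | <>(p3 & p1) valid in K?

Tableau for the negation ~(((p2 & p1) -> p2) | <>(p3 & p1)):
1. ~(((p2 & p1) -> p2) | <>(p3 & p1)), w0
2. ~((p2 & p1) -> p2), w0
3. ~<>(p3 & p1), w0
4. p2 & p1, w0
5. ~p2, w0
6. p2, w0
7. p1, w0
Branch closes: p2 and ~p2 both at w0.
Every branch of the negation's tableau closes; the branch above is one of them.

Yes, valid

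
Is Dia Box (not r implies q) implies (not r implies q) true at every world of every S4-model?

No, not valid

Tableau for the negation not (Dia Box (not r implies q) implies (not r implies q)):
1. not (Dia Box (not r implies q) implies (not r implies q)), w0
2. Dia Box (not r implies q), w0   [neg-implies-rule on 1]
3. not (not r implies q), w0   [neg-implies-rule on 1]
4. not r, w0   [neg-implies-rule on 3]
5. not q, w0   [neg-implies-rule on 3]
6. Box (not r implies q), w1   [Dia-rule on 2: fresh world w1, w0Rw1]
7. not r implies q, w1   [Box-rule on 6 via w1Rw1]
8. q, w1   [implies-rule on 7 (branches; this branch)]
Accessibility: w0Rw0, w0Rw1, w1Rw1
The negation has an open branch (countermodel exists).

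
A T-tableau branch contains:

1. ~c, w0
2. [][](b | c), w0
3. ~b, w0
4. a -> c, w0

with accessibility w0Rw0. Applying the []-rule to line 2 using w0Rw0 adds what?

[](b | c), w0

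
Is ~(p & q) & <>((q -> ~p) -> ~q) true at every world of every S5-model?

Tableau for the negation ~(~(p & q) & <>((q -> ~p) -> ~q)):
1. ~(~(p & q) & <>((q -> ~p) -> ~q)), 0
2. ~<>((q -> ~p) -> ~q), 0
3. ~((q -> ~p) -> ~q), 0
4. q -> ~p, 0
5. q, 0
6. ~p, 0
Accessibility: 0R0
The negation has an open branch (countermodel exists).

Invalid (countermodel exists)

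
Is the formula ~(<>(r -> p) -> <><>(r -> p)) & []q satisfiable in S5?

1. ~(<>(r -> p) -> <><>(r -> p)) & []q, u
2. ~(<>(r -> p) -> <><>(r -> p)), u
3. []q, u
4. <>(r -> p), u
5. ~<><>(r -> p), u
6. q, u
7. ~<>(r -> p), u
8. ~(r -> p), u
9. r, u
10. ~p, u
11. r -> p, v
12. q, v
13. ~<>(r -> p), v
14. ~(r -> p), v
15. r, v
16. ~p, v
17. p, v
Accessibility: uRu, uRv, vRu, vRv
Branch closes: p and ~p both at v.
All branches of the tableau close; one closing branch shown above.

Unsatisfiable (every branch closes)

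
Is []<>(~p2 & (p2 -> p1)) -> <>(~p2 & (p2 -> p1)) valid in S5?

Tableau for the negation ~([]<>(~p2 & (p2 -> p1)) -> <>(~p2 & (p2 -> p1))):
1. ~([]<>(~p2 & (p2 -> p1)) -> <>(~p2 & (p2 -> p1))), u
2. []<>(~p2 & (p2 -> p1)), u
3. ~<>(~p2 & (p2 -> p1)), u
4. <>(~p2 & (p2 -> p1)), u
5. ~(~p2 & (p2 -> p1)), u
6. ~(p2 -> p1), u
7. p2, u
8. ~p1, u
9. ~p2 & (p2 -> p1), v
10. ~p2, v
11. p2 -> p1, v
12. <>(~p2 & (p2 -> p1)), v
13. ~(~p2 & (p2 -> p1)), v
14. p1, v
15. ~(p2 -> p1), v
16. p2, v
17. ~p1, v
Accessibility: uRu, uRv, vRu, vRv
Branch closes: p2 and ~p2 both at v.
All branches of the negation close; one closing branch shown above.

Valid in S5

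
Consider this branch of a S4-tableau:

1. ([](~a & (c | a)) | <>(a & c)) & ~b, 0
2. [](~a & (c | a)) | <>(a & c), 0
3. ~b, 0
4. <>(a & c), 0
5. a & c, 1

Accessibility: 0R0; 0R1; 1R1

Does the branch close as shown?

Open

No world carries both an atom and its negation.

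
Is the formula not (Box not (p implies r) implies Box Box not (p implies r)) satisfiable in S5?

1. not (Box not (p implies r) implies Box Box not (p implies r)), u
2. Box not (p implies r), u
3. not Box Box not (p implies r), u
4. not (p implies r), u
5. p, u
6. not r, u
7. not Box not (p implies r), v
8. not (p implies r), v
9. p, v
10. not r, v
11. p implies r, w
12. not (p implies r), w
13. p, w
14. not r, w
15. r, w
Accessibility: uRu, uRv, uRw, vRu, vRv, vRw, wRu, wRv, wRw
Branch closes: r and not r both at w.
(One branch shown.) All branches close.

Unsatisfiable (every branch closes)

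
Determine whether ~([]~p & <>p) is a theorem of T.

Yes, valid

Tableau for the negation []~p & <>p:
1. []~p & <>p, u
2. []~p, u
3. <>p, u
4. ~p, u
5. p, v
6. ~p, v
Accessibility: uRu, uRv, vRv
Branch closes: p and ~p both at v.
Every branch of the negation's tableau closes; the branch above is one of them.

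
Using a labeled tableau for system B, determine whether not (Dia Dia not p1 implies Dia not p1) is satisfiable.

1. not (Dia Dia not p1 implies Dia not p1), w0
2. Dia Dia not p1, w0
3. not Dia not p1, w0
4. p1, w0
5. Dia not p1, w1
6. p1, w1
7. not p1, w2
Accessibility: w0Rw0, w0Rw1, w1Rw0, w1Rw1, w1Rw2, w2Rw1, w2Rw2

Yes, satisfiable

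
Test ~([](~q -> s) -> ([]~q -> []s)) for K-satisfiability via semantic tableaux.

1. ~([](~q -> s) -> ([]~q -> []s)), 0
2. [](~q -> s), 0
3. ~([]~q -> []s), 0
4. []~q, 0
5. ~[]s, 0
6. ~s, 1
7. ~q -> s, 1
8. ~q, 1
9. s, 1
Accessibility: 0R1
Branch closes: s and ~s both at 1.
Every branch closes; the branch above is one of them.

Unsatisfiable (every branch closes)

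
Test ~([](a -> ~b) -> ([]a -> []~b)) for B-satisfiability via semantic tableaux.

Unsatisfiable

1. ~([](a -> ~b) -> ([]a -> []~b)), w0
2. [](a -> ~b), w0
3. ~([]a -> []~b), w0
4. []a, w0
5. ~[]~b, w0
6. a -> ~b, w0
7. a, w0
8. ~b, w0
9. b, w1
10. a -> ~b, w1
11. a, w1
12. ~b, w1
Accessibility: w0Rw0, w0Rw1, w1Rw0, w1Rw1
Branch closes: b and ~b both at w1.
(One branch shown.) All branches close.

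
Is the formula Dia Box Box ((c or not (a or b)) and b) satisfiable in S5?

1. Dia Box Box ((c or not (a or b)) and b), 0
2. Box Box ((c or not (a or b)) and b), 1
3. Box ((c or not (a or b)) and b), 0
4. Box ((c or not (a or b)) and b), 1
5. (c or not (a or b)) and b, 0
6. c or not (a or b), 0
7. b, 0
8. (c or not (a or b)) and b, 1
9. c or not (a or b), 1
10. b, 1
11. c, 0
12. c, 1
Accessibility: 0R0, 0R1, 1R0, 1R1

Yes, satisfiable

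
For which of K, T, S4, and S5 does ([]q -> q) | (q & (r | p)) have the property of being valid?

T, S4, S5

T-tableau for the negation ~(([]q -> q) | (q & (r | p))):
1. ~(([]q -> q) | (q & (r | p))), w0
2. ~([]q -> q), w0
3. ~(q & (r | p)), w0
4. []q, w0
5. ~q, w0
6. q, w0
Accessibility: w0Rw0
Branch closes: q and ~q both at w0.
Every branch closes (one shown): valid in T, hence also in S4, S5 (every theorem of T is a theorem of S4 and S5).
K-tableau for the negation ~(([]q -> q) | (q & (r | p))):
1. ~(([]q -> q) | (q & (r | p))), w0
2. ~([]q -> q), w0
3. ~(q & (r | p)), w0
4. []q, w0
5. ~q, w0
6. ~(r | p), w0
7. ~r, w0
8. ~p, w0
Complete open branch: countermodel on a K-frame, so not valid in K.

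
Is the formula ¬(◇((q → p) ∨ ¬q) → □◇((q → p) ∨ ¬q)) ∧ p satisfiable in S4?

Satisfiable

1. ¬(◇((q → p) ∨ ¬q) → □◇((q → p) ∨ ¬q)) ∧ p, w0
2. ¬(◇((q → p) ∨ ¬q) → □◇((q → p) ∨ ¬q)), w0   [∧-rule on 1]
3. p, w0   [∧-rule on 1]
4. ◇((q → p) ∨ ¬q), w0   [¬→-rule on 2]
5. ¬□◇((q → p) ∨ ¬q), w0   [¬→-rule on 2]
6. (q → p) ∨ ¬q, w1   [◇-rule on 4: fresh world w1, w0Rw1]
7. ¬q, w1   [∨-rule on 6 (branches; this branch)]
8. ¬◇((q → p) ∨ ¬q), w2   [¬□-rule on 5: fresh world w2, w0Rw2]
9. ¬((q → p) ∨ ¬q), w2   [¬◇-rule on 8 via w2Rw2]
10. ¬(q → p), w2   [¬∨-rule on 9]
11. q, w2   [¬∨-rule on 9]
12. ¬p, w2   [¬→-rule on 10]
Accessibility: w0Rw0, w0Rw1, w0Rw2, w1Rw1, w2Rw2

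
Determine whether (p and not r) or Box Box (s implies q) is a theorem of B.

No, not valid

Tableau for the negation not ((p and not r) or Box Box (s implies q)):
1. not ((p and not r) or Box Box (s implies q)), u
2. not (p and not r), u
3. not Box Box (s implies q), u
4. r, u
5. not Box (s implies q), v
6. not (s implies q), w
7. s, w
8. not q, w
Accessibility: uRu, uRv, vRu, vRv, vRw, wRv, wRw
The negation has an open branch (countermodel exists).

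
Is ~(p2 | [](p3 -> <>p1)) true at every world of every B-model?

No, not valid

Tableau for the negation p2 | [](p3 -> <>p1):
1. p2 | [](p3 -> <>p1), u
2. [](p3 -> <>p1), u   [|-rule on 1 (branches; this branch)]
3. p3 -> <>p1, u   [[]-rule on 2 via uRu]
4. <>p1, u   [->-rule on 3 (branches; this branch)]
5. p1, v   [<>-rule on 4: fresh world v, uRv]
6. p3 -> <>p1, v   [[]-rule on 2 via uRv]
7. <>p1, v   [->-rule on 6 (branches; this branch)]
8. p1, w   [<>-rule on 7: fresh world w, vRw]
Accessibility: uRu, uRv, vRu, vRv, vRw, wRv, wRw
The negation has an open branch (countermodel exists).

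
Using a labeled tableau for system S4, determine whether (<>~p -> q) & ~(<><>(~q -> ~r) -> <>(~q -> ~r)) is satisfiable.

1. (<>~p -> q) & ~(<><>(~q -> ~r) -> <>(~q -> ~r)), u
2. <>~p -> q, u   [&-rule on 1]
3. ~(<><>(~q -> ~r) -> <>(~q -> ~r)), u   [&-rule on 1]
4. <><>(~q -> ~r), u   [~->-rule on 3]
5. ~<>(~q -> ~r), u   [~->-rule on 3]
6. ~(~q -> ~r), u   [~<>-rule on 5 via uRu]
7. ~q, u   [~->-rule on 6]
8. r, u   [~->-rule on 6]
9. ~<>~p, u   [->-rule on 2 (branches; this branch)]
10. p, u   [~<>-rule on 9 via uRu]
11. <>(~q -> ~r), v   [<>-rule on 4: fresh world v, uRv]
12. ~(~q -> ~r), v   [~<>-rule on 5 via uRv]
13. ~q, v   [~->-rule on 12]
14. r, v   [~->-rule on 12]
15. p, v   [~<>-rule on 9 via uRv]
16. ~q -> ~r, w   [<>-rule on 11: fresh world w, vRw]
17. ~(~q -> ~r), w   [~<>-rule on 5 via uRw]
18. ~q, w   [~->-rule on 17]
19. r, w   [~->-rule on 17]
20. p, w   [~<>-rule on 9 via uRw]
21. ~r, w   [->-rule on 16 (branches; this branch)]
Accessibility: uRu, uRv, uRw, vRv, vRw, wRw
Branch closes: r and ~r both at w.
(One branch shown.) All branches close.

No, unsatisfiable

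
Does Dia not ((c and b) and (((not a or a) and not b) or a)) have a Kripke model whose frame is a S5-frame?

1. Dia not ((c and b) and (((not a or a) and not b) or a)), u
2. not ((c and b) and (((not a or a) and not b) or a)), v   [Dia-rule on 1: fresh world v, uRv]
3. not (((not a or a) and not b) or a), v   [neg-and-rule on 2 (branches; this branch)]
4. not ((not a or a) and not b), v   [neg-or-rule on 3]
5. not a, v   [neg-or-rule on 3]
6. b, v   [neg-and-rule on 4 (branches; this branch)]
Accessibility: uRu, uRv, vRu, vRv

Yes, satisfiable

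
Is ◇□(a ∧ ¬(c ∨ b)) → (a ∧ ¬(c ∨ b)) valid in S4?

Tableau for the negation ¬(◇□(a ∧ ¬(c ∨ b)) → (a ∧ ¬(c ∨ b))):
1. ¬(◇□(a ∧ ¬(c ∨ b)) → (a ∧ ¬(c ∨ b))), u
2. ◇□(a ∧ ¬(c ∨ b)), u   [¬→-rule on 1]
3. ¬(a ∧ ¬(c ∨ b)), u   [¬→-rule on 1]
4. c ∨ b, u   [¬∧-rule on 3 (branches; this branch)]
5. b, u   [∨-rule on 4 (branches; this branch)]
6. □(a ∧ ¬(c ∨ b)), v   [◇-rule on 2: fresh world v, uRv]
7. a ∧ ¬(c ∨ b), v   [□-rule on 6 via vRv]
8. a, v   [∧-rule on 7]
9. ¬(c ∨ b), v   [∧-rule on 7]
10. ¬c, v   [¬∨-rule on 9]
11. ¬b, v   [¬∨-rule on 9]
Accessibility: uRu, uRv, vRv
The negation has an open branch (countermodel exists).

No, not valid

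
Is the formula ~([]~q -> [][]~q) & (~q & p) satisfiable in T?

Yes, satisfiable

1. ~([]~q -> [][]~q) & (~q & p), u
2. ~([]~q -> [][]~q), u   [&-rule on 1]
3. ~q & p, u   [&-rule on 1]
4. []~q, u   [~->-rule on 2]
5. ~[][]~q, u   [~->-rule on 2]
6. ~q, u   [&-rule on 3]
7. p, u   [&-rule on 3]
8. ~[]~q, v   [~[]-rule on 5: fresh world v, uRv]
9. ~q, v   [[]-rule on 4 via uRv]
10. q, w   [~[]-rule on 8: fresh world w, vRw]
Accessibility: uRu, uRv, vRv, vRw, wRw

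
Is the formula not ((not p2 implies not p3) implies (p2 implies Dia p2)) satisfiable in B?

Unsatisfiable (every branch closes)

1. not ((not p2 implies not p3) implies (p2 implies Dia p2)), 0
2. not p2 implies not p3, 0
3. not (p2 implies Dia p2), 0
4. p2, 0
5. not Dia p2, 0
6. not p2, 0
Accessibility: 0R0
Branch closes: p2 and not p2 both at 0.
All branches of the tableau close; one closing branch shown above.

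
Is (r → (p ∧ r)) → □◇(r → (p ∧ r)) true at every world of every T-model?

Invalid (countermodel exists)

Tableau for the negation ¬((r → (p ∧ r)) → □◇(r → (p ∧ r))):
1. ¬((r → (p ∧ r)) → □◇(r → (p ∧ r))), u
2. r → (p ∧ r), u
3. ¬□◇(r → (p ∧ r)), u
4. p ∧ r, u
5. p, u
6. r, u
7. ¬◇(r → (p ∧ r)), v
8. ¬(r → (p ∧ r)), v
9. r, v
10. ¬(p ∧ r), v
11. ¬p, v
Accessibility: uRu, uRv, vRv
The negation has an open branch (countermodel exists).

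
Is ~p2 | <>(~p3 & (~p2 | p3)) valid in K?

Tableau for the negation ~(~p2 | <>(~p3 & (~p2 | p3))):
1. ~(~p2 | <>(~p3 & (~p2 | p3))), u
2. p2, u
3. ~<>(~p3 & (~p2 | p3)), u
The negation has an open branch (countermodel exists).

Invalid (countermodel exists)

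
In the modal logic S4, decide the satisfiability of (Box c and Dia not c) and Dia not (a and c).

1. (Box c and Dia not c) and Dia not (a and c), w0
2. Box c and Dia not c, w0
3. Dia not (a and c), w0
4. Box c, w0
5. Dia not c, w0
6. c, w0
7. not (a and c), w1
8. c, w1
9. not a, w1
10. not c, w2
11. c, w2
Accessibility: w0Rw0, w0Rw1, w0Rw2, w1Rw1, w2Rw2
Branch closes: c and not c both at w2.
Every branch closes; the branch above is one of them.

No, unsatisfiable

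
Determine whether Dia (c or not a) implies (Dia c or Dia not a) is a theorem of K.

Tableau for the negation not (Dia (c or not a) implies (Dia c or Dia not a)):
1. not (Dia (c or not a) implies (Dia c or Dia not a)), 0
2. Dia (c or not a), 0
3. not (Dia c or Dia not a), 0
4. not Dia c, 0
5. not Dia not a, 0
6. c or not a, 1
7. not c, 1
8. a, 1
9. not a, 1
Accessibility: 0R1
Branch closes: a and not a both at 1.
Every branch of the negation's tableau closes; the branch above is one of them.

Valid in K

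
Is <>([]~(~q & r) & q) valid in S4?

Invalid (countermodel exists)

Tableau for the negation ~<>([]~(~q & r) & q):
1. ~<>([]~(~q & r) & q), u
2. ~([]~(~q & r) & q), u
3. ~q, u
Accessibility: uRu
The negation has an open branch (countermodel exists).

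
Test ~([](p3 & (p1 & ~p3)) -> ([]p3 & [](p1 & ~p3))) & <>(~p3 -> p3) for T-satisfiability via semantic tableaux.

Unsatisfiable (every branch closes)

1. ~([](p3 & (p1 & ~p3)) -> ([]p3 & [](p1 & ~p3))) & <>(~p3 -> p3), u
2. ~([](p3 & (p1 & ~p3)) -> ([]p3 & [](p1 & ~p3))), u
3. <>(~p3 -> p3), u
4. [](p3 & (p1 & ~p3)), u
5. ~([]p3 & [](p1 & ~p3)), u
6. p3 & (p1 & ~p3), u
7. p3, u
8. p1 & ~p3, u
9. p1, u
10. ~p3, u
Accessibility: uRu
Branch closes: p3 and ~p3 both at u.
Every branch closes; the branch above is one of them.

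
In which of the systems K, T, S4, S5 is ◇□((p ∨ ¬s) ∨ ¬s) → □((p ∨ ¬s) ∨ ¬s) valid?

S5

S5-tableau for the negation ¬(◇□((p ∨ ¬s) ∨ ¬s) → □((p ∨ ¬s) ∨ ¬s)):
1. ¬(◇□((p ∨ ¬s) ∨ ¬s) → □((p ∨ ¬s) ∨ ¬s)), 0
2. ◇□((p ∨ ¬s) ∨ ¬s), 0   [¬→-rule on 1]
3. ¬□((p ∨ ¬s) ∨ ¬s), 0   [¬→-rule on 1]
4. □((p ∨ ¬s) ∨ ¬s), 1   [◇-rule on 2: fresh world 1, 0R1]
5. (p ∨ ¬s) ∨ ¬s, 0   [□-rule on 4 via 1R0]
6. (p ∨ ¬s) ∨ ¬s, 1   [□-rule on 4 via 1R1]
7. p ∨ ¬s, 0   [∨-rule on 5 (branches; this branch)]
8. p ∨ ¬s, 1   [∨-rule on 6 (branches; this branch)]
9. ¬s, 0   [∨-rule on 7 (branches; this branch)]
10. ¬s, 1   [∨-rule on 8 (branches; this branch)]
11. ¬((p ∨ ¬s) ∨ ¬s), 2   [¬□-rule on 3: fresh world 2, 0R2]
12. ¬(p ∨ ¬s), 2   [¬∨-rule on 11]
13. s, 2   [¬∨-rule on 11]
14. ¬p, 2   [¬∨-rule on 12]
15. (p ∨ ¬s) ∨ ¬s, 2   [□-rule on 4 via 1R2]
16. p ∨ ¬s, 2   [∨-rule on 15 (branches; this branch)]
17. ¬s, 2   [∨-rule on 16 (branches; this branch)]
Accessibility: 0R0, 0R1, 0R2, 1R0, 1R1, 1R2, 2R0, 2R1, 2R2
Branch closes: s and ¬s both at 2.
Every branch closes (one shown): valid in S5.
S4-tableau for the negation ¬(◇□((p ∨ ¬s) ∨ ¬s) → □((p ∨ ¬s) ∨ ¬s)):
1. ¬(◇□((p ∨ ¬s) ∨ ¬s) → □((p ∨ ¬s) ∨ ¬s)), 0
2. ◇□((p ∨ ¬s) ∨ ¬s), 0   [¬→-rule on 1]
3. ¬□((p ∨ ¬s) ∨ ¬s), 0   [¬→-rule on 1]
4. □((p ∨ ¬s) ∨ ¬s), 1   [◇-rule on 2: fresh world 1, 0R1]
5. (p ∨ ¬s) ∨ ¬s, 1   [□-rule on 4 via 1R1]
6. ¬s, 1   [∨-rule on 5 (branches; this branch)]
7. ¬((p ∨ ¬s) ∨ ¬s), 2   [¬□-rule on 3: fresh world 2, 0R2]
8. ¬(p ∨ ¬s), 2   [¬∨-rule on 7]
9. s, 2   [¬∨-rule on 7]
10. ¬p, 2   [¬∨-rule on 8]
Accessibility: 0R0, 0R1, 0R2, 1R1, 2R2
Complete open branch: countermodel on an S4-frame, so not valid in S4, nor in K, T (the same frame is also a K-frame and a T-frame).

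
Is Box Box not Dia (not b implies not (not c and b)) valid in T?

No, not valid

Tableau for the negation not Box Box not Dia (not b implies not (not c and b)):
1. not Box Box not Dia (not b implies not (not c and b)), 0
2. not Box not Dia (not b implies not (not c and b)), 1
3. Dia (not b implies not (not c and b)), 2
4. not b implies not (not c and b), 3
5. not (not c and b), 3
6. not b, 3
Accessibility: 0R0, 0R1, 1R1, 1R2, 2R2, 2R3, 3R3
The negation has an open branch (countermodel exists).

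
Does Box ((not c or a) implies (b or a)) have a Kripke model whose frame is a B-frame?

Yes, satisfiable

1. Box ((not c or a) implies (b or a)), 0
2. (not c or a) implies (b or a), 0
3. b or a, 0
4. a, 0
Accessibility: 0R0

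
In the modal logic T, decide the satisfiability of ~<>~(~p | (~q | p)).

Yes, satisfiable

1. ~<>~(~p | (~q | p)), w0
2. ~p | (~q | p), w0   [~<>-rule on 1 via w0Rw0]
3. ~q | p, w0   [|-rule on 2 (branches; this branch)]
4. p, w0   [|-rule on 3 (branches; this branch)]
Accessibility: w0Rw0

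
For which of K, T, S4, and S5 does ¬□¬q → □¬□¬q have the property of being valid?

S5

S4-tableau for the negation ¬(¬□¬q → □¬□¬q):
1. ¬(¬□¬q → □¬□¬q), u
2. ¬□¬q, u   [¬→-rule on 1]
3. ¬□¬□¬q, u   [¬→-rule on 1]
4. q, v   [¬□-rule on 2: fresh world v, uRv]
5. □¬q, w   [¬□-rule on 3: fresh world w, uRw]
6. ¬q, w   [□-rule on 5 via wRw]
Accessibility: uRu, uRv, uRw, vRv, wRw
Complete open branch: countermodel on an S4-frame, so not valid in S4, nor in K, T (the same frame is also a K-frame and a T-frame).
S5-tableau for the negation ¬(¬□¬q → □¬□¬q):
1. ¬(¬□¬q → □¬□¬q), u
2. ¬□¬q, u   [¬→-rule on 1]
3. ¬□¬□¬q, u   [¬→-rule on 1]
4. q, v   [¬□-rule on 2: fresh world v, uRv]
5. □¬q, w   [¬□-rule on 3: fresh world w, uRw]
6. ¬q, u   [□-rule on 5 via wRu]
7. ¬q, v   [□-rule on 5 via wRv]
Accessibility: uRu, uRv, uRw, vRu, vRv, vRw, wRu, wRv, wRw
Branch closes: q and ¬q both at v.
Every branch closes (one shown): valid in S5.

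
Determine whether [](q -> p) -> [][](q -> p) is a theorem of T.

Tableau for the negation ~([](q -> p) -> [][](q -> p)):
1. ~([](q -> p) -> [][](q -> p)), u
2. [](q -> p), u   [~->-rule on 1]
3. ~[][](q -> p), u   [~->-rule on 1]
4. q -> p, u   [[]-rule on 2 via uRu]
5. p, u   [->-rule on 4 (branches; this branch)]
6. ~[](q -> p), v   [~[]-rule on 3: fresh world v, uRv]
7. q -> p, v   [[]-rule on 2 via uRv]
8. p, v   [->-rule on 7 (branches; this branch)]
9. ~(q -> p), w   [~[]-rule on 6: fresh world w, vRw]
10. q, w   [~->-rule on 9]
11. ~p, w   [~->-rule on 9]
Accessibility: uRu, uRv, vRv, vRw, wRw
The negation has an open branch (countermodel exists).

Invalid (countermodel exists)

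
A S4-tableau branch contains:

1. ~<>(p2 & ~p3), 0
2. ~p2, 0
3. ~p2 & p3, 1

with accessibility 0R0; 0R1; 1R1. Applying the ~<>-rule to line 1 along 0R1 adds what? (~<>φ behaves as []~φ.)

~(p2 & ~p3), 1

~<>φ behaves as []~φ: propagate the negated body to each accessible world.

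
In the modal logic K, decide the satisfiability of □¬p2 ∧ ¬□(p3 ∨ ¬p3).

1. □¬p2 ∧ ¬□(p3 ∨ ¬p3), w0
2. □¬p2, w0
3. ¬□(p3 ∨ ¬p3), w0
4. ¬(p3 ∨ ¬p3), w1
5. ¬p3, w1
6. p3, w1
Accessibility: w0Rw1
Branch closes: p3 and ¬p3 both at w1.
All branches of the tableau close; one closing branch shown above.

Unsatisfiable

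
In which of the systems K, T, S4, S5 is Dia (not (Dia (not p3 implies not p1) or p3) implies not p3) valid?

T, S4, S5

K-tableau for the negation not Dia (not (Dia (not p3 implies not p1) or p3) implies not p3):
1. not Dia (not (Dia (not p3 implies not p1) or p3) implies not p3), w0
Complete open branch: countermodel on a K-frame, so not valid in K.
T-tableau for the negation not Dia (not (Dia (not p3 implies not p1) or p3) implies not p3):
1. not Dia (not (Dia (not p3 implies not p1) or p3) implies not p3), w0
2. not (not (Dia (not p3 implies not p1) or p3) implies not p3), w0   [neg-Dia-rule on 1 via w0Rw0]
3. not (Dia (not p3 implies not p1) or p3), w0   [neg-implies-rule on 2]
4. p3, w0   [neg-implies-rule on 2]
5. not Dia (not p3 implies not p1), w0   [neg-or-rule on 3]
6. not p3, w0   [neg-or-rule on 3]
Accessibility: w0Rw0
Branch closes: p3 and not p3 both at w0.
Every branch closes (one shown): valid in T, hence also in S4, S5 (every theorem of T is a theorem of S4 and S5).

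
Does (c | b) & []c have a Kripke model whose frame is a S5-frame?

Satisfiable

1. (c | b) & []c, u
2. c | b, u
3. []c, u
4. c, u
5. b, u
Accessibility: uRu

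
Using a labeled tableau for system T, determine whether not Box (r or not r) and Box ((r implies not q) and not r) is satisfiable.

No, unsatisfiable

1. not Box (r or not r) and Box ((r implies not q) and not r), 0
2. not Box (r or not r), 0   [and-rule on 1]
3. Box ((r implies not q) and not r), 0   [and-rule on 1]
4. (r implies not q) and not r, 0   [Box-rule on 3 via 0R0]
5. r implies not q, 0   [and-rule on 4]
6. not r, 0   [and-rule on 4]
7. not q, 0   [implies-rule on 5 (branches; this branch)]
8. not (r or not r), 1   [neg-Box-rule on 2: fresh world 1, 0R1]
9. not r, 1   [neg-or-rule on 8]
10. r, 1   [neg-or-rule on 8]
Accessibility: 0R0, 0R1, 1R1
Branch closes: r and not r both at 1.
(One branch shown.) All branches close.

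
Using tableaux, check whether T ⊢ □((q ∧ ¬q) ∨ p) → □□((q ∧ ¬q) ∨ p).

Tableau for the negation ¬(□((q ∧ ¬q) ∨ p) → □□((q ∧ ¬q) ∨ p)):
1. ¬(□((q ∧ ¬q) ∨ p) → □□((q ∧ ¬q) ∨ p)), w0
2. □((q ∧ ¬q) ∨ p), w0   [¬→-rule on 1]
3. ¬□□((q ∧ ¬q) ∨ p), w0   [¬→-rule on 1]
4. (q ∧ ¬q) ∨ p, w0   [□-rule on 2 via w0Rw0]
5. p, w0   [∨-rule on 4 (branches; this branch)]
6. ¬□((q ∧ ¬q) ∨ p), w1   [¬□-rule on 3: fresh world w1, w0Rw1]
7. (q ∧ ¬q) ∨ p, w1   [□-rule on 2 via w0Rw1]
8. p, w1   [∨-rule on 7 (branches; this branch)]
9. ¬((q ∧ ¬q) ∨ p), w2   [¬□-rule on 6: fresh world w2, w1Rw2]
10. ¬(q ∧ ¬q), w2   [¬∨-rule on 9]
11. ¬p, w2   [¬∨-rule on 9]
12. q, w2   [¬∧-rule on 10 (branches; this branch)]
Accessibility: w0Rw0, w0Rw1, w1Rw1, w1Rw2, w2Rw2
The negation has an open branch (countermodel exists).

Invalid (countermodel exists)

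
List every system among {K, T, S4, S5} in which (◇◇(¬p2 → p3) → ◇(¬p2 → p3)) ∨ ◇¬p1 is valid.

S4-tableau for the negation ¬((◇◇(¬p2 → p3) → ◇(¬p2 → p3)) ∨ ◇¬p1):
1. ¬((◇◇(¬p2 → p3) → ◇(¬p2 → p3)) ∨ ◇¬p1), 0
2. ¬(◇◇(¬p2 → p3) → ◇(¬p2 → p3)), 0
3. ¬◇¬p1, 0
4. ◇◇(¬p2 → p3), 0
5. ¬◇(¬p2 → p3), 0
6. p1, 0
7. ¬(¬p2 → p3), 0
8. ¬p2, 0
9. ¬p3, 0
10. ◇(¬p2 → p3), 1
11. p1, 1
12. ¬(¬p2 → p3), 1
13. ¬p2, 1
14. ¬p3, 1
15. ¬p2 → p3, 2
16. p1, 2
17. ¬(¬p2 → p3), 2
18. ¬p2, 2
19. ¬p3, 2
20. p3, 2
Accessibility: 0R0, 0R1, 0R2, 1R1, 1R2, 2R2
Branch closes: p3 and ¬p3 both at 2.
Every branch closes (one shown): valid in S4, hence also in S5 (every theorem of S4 is a theorem of S5).
T-tableau for the negation ¬((◇◇(¬p2 → p3) → ◇(¬p2 → p3)) ∨ ◇¬p1):
1. ¬((◇◇(¬p2 → p3) → ◇(¬p2 → p3)) ∨ ◇¬p1), 0
2. ¬(◇◇(¬p2 → p3) → ◇(¬p2 → p3)), 0
3. ¬◇¬p1, 0
4. ◇◇(¬p2 → p3), 0
5. ¬◇(¬p2 → p3), 0
6. p1, 0
7. ¬(¬p2 → p3), 0
8. ¬p2, 0
9. ¬p3, 0
10. ◇(¬p2 → p3), 1
11. p1, 1
12. ¬(¬p2 → p3), 1
13. ¬p2, 1
14. ¬p3, 1
15. ¬p2 → p3, 2
16. p3, 2
Accessibility: 0R0, 0R1, 1R1, 1R2, 2R2
Complete open branch: countermodel on a T-frame, so not valid in T, nor in K (the same frame is also a K-frame).

S4, S5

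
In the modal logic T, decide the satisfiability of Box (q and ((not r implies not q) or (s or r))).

1. Box (q and ((not r implies not q) or (s or r))), w0
2. q and ((not r implies not q) or (s or r)), w0   [Box-rule on 1 via w0Rw0]
3. q, w0   [and-rule on 2]
4. (not r implies not q) or (s or r), w0   [and-rule on 2]
5. s or r, w0   [or-rule on 4 (branches; this branch)]
6. r, w0   [or-rule on 5 (branches; this branch)]
Accessibility: w0Rw0

Satisfiable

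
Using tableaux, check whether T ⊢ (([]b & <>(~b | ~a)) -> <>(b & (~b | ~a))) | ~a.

Tableau for the negation ~((([]b & <>(~b | ~a)) -> <>(b & (~b | ~a))) | ~a):
1. ~((([]b & <>(~b | ~a)) -> <>(b & (~b | ~a))) | ~a), w0
2. ~(([]b & <>(~b | ~a)) -> <>(b & (~b | ~a))), w0
3. a, w0
4. []b & <>(~b | ~a), w0
5. ~<>(b & (~b | ~a)), w0
6. []b, w0
7. <>(~b | ~a), w0
8. ~(b & (~b | ~a)), w0
9. b, w0
10. ~(~b | ~a), w0
11. ~b | ~a, w1
12. ~(b & (~b | ~a)), w1
13. b, w1
14. ~a, w1
15. ~(~b | ~a), w1
16. a, w1
Accessibility: w0Rw0, w0Rw1, w1Rw1
Branch closes: a and ~a both at w1.
Every branch of the negation's tableau closes; the branch above is one of them.

Valid in T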